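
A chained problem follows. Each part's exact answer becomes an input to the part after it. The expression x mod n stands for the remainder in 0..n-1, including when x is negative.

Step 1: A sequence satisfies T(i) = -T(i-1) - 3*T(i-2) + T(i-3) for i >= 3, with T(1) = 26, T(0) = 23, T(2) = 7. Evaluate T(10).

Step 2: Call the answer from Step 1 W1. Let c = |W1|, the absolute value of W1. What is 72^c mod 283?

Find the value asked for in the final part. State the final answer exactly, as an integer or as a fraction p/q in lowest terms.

Step 1: T(3) = -1*(7) - 3*(26) + 1*(23) = -62; iterating: T(3)=-62, T(4)=67, T(5)=126, T(6)=-389, T(7)=78, T(8)=1215, T(9)=-1838, T(10)=-1729; answer -1729
Step 2: W1 = -1729; c = 1729; squarings mod 283: 72^1=72, 72^2=90, 72^4=176, 72^8=129, 72^16=227, 72^32=23, 72^64=246, 72^128=237, 72^256=135, 72^512=113, 72^1024=34; 72^1729 = 72^1 * 72^64 * 72^128 * 72^512 * 72^1024 = 249 (mod 283); answer 249

249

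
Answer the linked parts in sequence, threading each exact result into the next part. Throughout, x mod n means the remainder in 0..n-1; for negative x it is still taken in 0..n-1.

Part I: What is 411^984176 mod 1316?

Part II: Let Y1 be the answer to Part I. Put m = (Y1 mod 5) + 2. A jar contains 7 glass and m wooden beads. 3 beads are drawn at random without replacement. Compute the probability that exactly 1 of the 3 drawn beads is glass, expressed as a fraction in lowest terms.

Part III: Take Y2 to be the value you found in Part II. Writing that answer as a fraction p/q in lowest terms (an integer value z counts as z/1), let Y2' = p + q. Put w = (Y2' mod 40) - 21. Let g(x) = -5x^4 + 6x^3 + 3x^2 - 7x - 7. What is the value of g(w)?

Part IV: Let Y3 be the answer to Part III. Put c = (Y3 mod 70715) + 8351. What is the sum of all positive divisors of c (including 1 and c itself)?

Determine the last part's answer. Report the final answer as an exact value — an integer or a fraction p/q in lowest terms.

Part I: squarings mod 1316: 411^1=411, 411^2=473, 411^4=9, 411^8=81, 411^16=1297, 411^32=361, 411^64=37, 411^128=53, 411^256=177, 411^512=1061, 411^1024=541, 411^2048=529, 411^4096=849, 411^8192=949, 411^16384=457, 411^32768=921, 411^65536=737, 411^131072=977, 411^262144=429, 411^524288=1117; 411^984176 = 411^16 * 411^32 * 411^64 * 411^1024 * 411^65536 * 411^131072 * 411^262144 * 411^524288 = 1061 (mod 1316); answer 1061
Part II: Y1 = 1061; m = 3; total draws C(10,3) = 120; favorable C(7,1)*C(3,2) = 21; P = 7/40; answer 7/40
Part III: Y2 = 7/40; threaded value p + q = 47; w = -14; -5*(-14)^4 + 6*(-14)^3 + 3*(-14)^2 - 7*(-14)^1 - 7 = (-192080) + (-16464) + (588) + (98) + (-7) = -207865; answer -207865
Part IV: Y3 = -207865; c = 12631; 12631 = 17 * 743; sigma = (1 + 17) * (1 + 743) = 18 * 744 = 13392; answer 13392

13392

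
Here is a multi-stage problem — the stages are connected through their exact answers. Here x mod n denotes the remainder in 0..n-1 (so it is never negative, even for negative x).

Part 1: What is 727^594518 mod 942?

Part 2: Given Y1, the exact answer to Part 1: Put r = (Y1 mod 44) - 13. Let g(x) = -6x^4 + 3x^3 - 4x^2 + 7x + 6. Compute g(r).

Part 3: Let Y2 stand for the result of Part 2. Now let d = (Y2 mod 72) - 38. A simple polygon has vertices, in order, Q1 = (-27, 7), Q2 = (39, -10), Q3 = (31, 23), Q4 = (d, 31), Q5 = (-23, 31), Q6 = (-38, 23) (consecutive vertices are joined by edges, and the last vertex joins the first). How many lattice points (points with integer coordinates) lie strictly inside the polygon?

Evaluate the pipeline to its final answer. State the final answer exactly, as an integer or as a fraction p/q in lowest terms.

2005

Part 1: squarings mod 942: 727^1=727, 727^2=67, 727^4=721, 727^8=799, 727^16=667, 727^32=265, 727^64=517, 727^128=703, 727^256=601, 727^512=415, 727^1024=781, 727^2048=487, 727^4096=727, 727^8192=67, 727^16384=721, 727^32768=799, 727^65536=667, 727^131072=265, 727^262144=517, 727^524288=703; 727^594518 = 727^2 * 727^4 * 727^16 * 727^64 * 727^512 * 727^4096 * 727^65536 * 727^524288 = 67 (mod 942); answer 67
Part 2: Y1 = 67; r = 10; -6*(10)^4 + 3*(10)^3 - 4*(10)^2 + 7*(10)^1 + 6 = (-60000) + (3000) + (-400) + (70) + (6) = -57324; answer -57324
Part 3: Y2 = -57324; d = 22; cross terms: (-27*-10 - 39*7)=-3, (39*23 - 31*-10)=1207, (31*31 - 22*23)=455, (22*31 - -23*31)=1395, (-23*23 - -38*31)=649, (-38*7 - -27*23)=355; twice the area = |4058| = 4058; area = 2029; boundary points = 1 + 1 + 1 + 45 + 1 + 1 = 50; strictly interior points = area - boundary/2 + 1 = 2005; answer 2005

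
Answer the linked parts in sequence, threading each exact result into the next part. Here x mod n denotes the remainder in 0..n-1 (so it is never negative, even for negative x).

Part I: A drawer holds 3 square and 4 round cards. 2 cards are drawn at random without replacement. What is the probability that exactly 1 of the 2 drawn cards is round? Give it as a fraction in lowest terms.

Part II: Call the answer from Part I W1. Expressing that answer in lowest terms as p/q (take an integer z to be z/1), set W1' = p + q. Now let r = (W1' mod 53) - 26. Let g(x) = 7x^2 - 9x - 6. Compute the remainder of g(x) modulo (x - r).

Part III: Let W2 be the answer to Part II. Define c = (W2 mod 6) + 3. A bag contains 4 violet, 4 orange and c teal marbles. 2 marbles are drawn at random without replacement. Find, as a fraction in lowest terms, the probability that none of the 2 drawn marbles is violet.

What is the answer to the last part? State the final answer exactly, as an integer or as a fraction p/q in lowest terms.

21/55

Part I: total draws C(7,2) = 21; favorable C(4,1)*C(3,1) = 12; P = 4/7; answer 4/7
Part II: W1 = 4/7; threaded value p + q = 11; r = -15; remainder = value at the root: 7*(-15)^2 - 9*(-15)^1 - 6 = (1575) + (135) + (-6) = 1704; answer 1704
Part III: W2 = 1704; c = 3; total draws C(11,2) = 55; favorable C(7,2) = 21; P = 21/55; answer 21/55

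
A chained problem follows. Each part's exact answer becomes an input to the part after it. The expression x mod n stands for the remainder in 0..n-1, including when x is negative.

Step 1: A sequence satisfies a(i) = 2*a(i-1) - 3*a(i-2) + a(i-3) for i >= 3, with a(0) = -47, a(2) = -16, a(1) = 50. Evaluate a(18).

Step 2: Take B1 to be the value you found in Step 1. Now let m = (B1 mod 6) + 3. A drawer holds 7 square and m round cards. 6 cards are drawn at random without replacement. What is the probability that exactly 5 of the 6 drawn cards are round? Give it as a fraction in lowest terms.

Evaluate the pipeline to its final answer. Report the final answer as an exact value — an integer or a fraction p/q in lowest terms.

Step 1: a(3) = 2*(-16) - 3*(50) + 1*(-47) = -229; iterating: a(3)=-229, a(4)=-360, a(5)=-49, a(6)=753, a(7)=1293, a(8)=278, a(9)=-2570, a(10)=-4681, a(11)=-1374, a(12)=8725, a(13)=16891, a(14)=6233, a(15)=-29482, a(16)=-60772, a(17)=-26865, a(18)=99104; answer 99104
Step 2: B1 = 99104; m = 5; total draws C(12,6) = 924; favorable C(5,5)*C(7,1) = 7; P = 1/132; answer 1/132

1/132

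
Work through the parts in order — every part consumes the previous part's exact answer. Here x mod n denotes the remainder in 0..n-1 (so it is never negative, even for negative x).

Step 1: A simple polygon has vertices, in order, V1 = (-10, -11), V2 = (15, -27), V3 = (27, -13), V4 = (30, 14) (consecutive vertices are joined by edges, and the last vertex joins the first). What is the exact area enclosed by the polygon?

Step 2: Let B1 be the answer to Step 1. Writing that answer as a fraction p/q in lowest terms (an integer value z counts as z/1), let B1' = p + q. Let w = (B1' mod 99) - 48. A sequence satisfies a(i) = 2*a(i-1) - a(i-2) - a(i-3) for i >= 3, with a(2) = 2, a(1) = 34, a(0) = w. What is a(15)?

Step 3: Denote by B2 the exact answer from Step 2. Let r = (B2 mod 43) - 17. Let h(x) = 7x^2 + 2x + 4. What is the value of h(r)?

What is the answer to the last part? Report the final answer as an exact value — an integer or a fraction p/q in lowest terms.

28

Step 1: cross terms: (-10*-27 - 15*-11)=435, (15*-13 - 27*-27)=534, (27*14 - 30*-13)=768, (30*-11 - -10*14)=-190; twice the area = |1547| = 1547; area = 1547/2; answer 1547/2
Step 2: B1 = 1547/2; threaded value p + q = 1549; w = 16; a(3) = 2*(2) - 1*(34) - 1*(16) = -46; iterating: a(3)=-46, a(4)=-128, a(5)=-212, a(6)=-250, a(7)=-160, a(8)=142, a(9)=694, a(10)=1406, a(11)=1976, a(12)=1852, a(13)=322, a(14)=-3184, a(15)=-8542; answer -8542
Step 3: B2 = -8542; r = -2; 7*(-2)^2 + 2*(-2)^1 + 4 = (28) + (-4) + (4) = 28; answer 28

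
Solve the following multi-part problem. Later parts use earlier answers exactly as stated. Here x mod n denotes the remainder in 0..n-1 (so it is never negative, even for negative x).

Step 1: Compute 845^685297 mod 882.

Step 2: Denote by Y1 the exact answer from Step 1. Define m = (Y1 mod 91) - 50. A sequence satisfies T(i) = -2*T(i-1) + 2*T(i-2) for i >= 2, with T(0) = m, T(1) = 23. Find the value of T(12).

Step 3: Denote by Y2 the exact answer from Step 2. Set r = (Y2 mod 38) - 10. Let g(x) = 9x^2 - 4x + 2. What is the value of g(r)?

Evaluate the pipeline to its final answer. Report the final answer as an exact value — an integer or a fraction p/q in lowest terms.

5982

Step 1: squarings mod 882: 845^1=845, 845^2=487, 845^4=793, 845^8=865, 845^16=289, 845^32=613, 845^64=37, 845^128=487, 845^256=793, 845^512=865, 845^1024=289, 845^2048=613, 845^4096=37, 845^8192=487, 845^16384=793, 845^32768=865, 845^65536=289, 845^131072=613, 845^262144=37, 845^524288=487; 845^685297 = 845^1 * 845^16 * 845^32 * 845^64 * 845^128 * 845^1024 * 845^4096 * 845^8192 * 845^16384 * 845^131072 * 845^524288 = 89 (mod 882); answer 89
Step 2: Y1 = 89; m = 39; T(2) = -2*(23) + 2*(39) = 32; iterating: T(2)=32, T(3)=-18, T(4)=100, T(5)=-236, T(6)=672, T(7)=-1816, T(8)=4976, T(9)=-13584, T(10)=37120, T(11)=-101408, T(12)=277056; answer 277056
Step 3: Y2 = 277056; r = 26; 9*(26)^2 - 4*(26)^1 + 2 = (6084) + (-104) + (2) = 5982; answer 5982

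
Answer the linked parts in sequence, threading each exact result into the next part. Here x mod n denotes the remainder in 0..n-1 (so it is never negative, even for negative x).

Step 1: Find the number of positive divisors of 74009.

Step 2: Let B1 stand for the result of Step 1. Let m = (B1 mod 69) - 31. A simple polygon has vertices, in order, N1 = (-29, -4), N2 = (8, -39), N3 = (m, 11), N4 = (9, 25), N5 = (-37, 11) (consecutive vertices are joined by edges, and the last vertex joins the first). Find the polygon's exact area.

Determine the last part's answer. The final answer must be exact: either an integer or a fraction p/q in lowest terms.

Step 1: 74009 = 13 * 5693; number of divisors = (1+1) * (1+1) = 4; answer 4
Step 2: B1 = 4; m = -27; cross terms: (-29*-39 - 8*-4)=1163, (8*11 - -27*-39)=-965, (-27*25 - 9*11)=-774, (9*11 - -37*25)=1024, (-37*-4 - -29*11)=467; twice the area = |915| = 915; area = 915/2; answer 915/2

915/2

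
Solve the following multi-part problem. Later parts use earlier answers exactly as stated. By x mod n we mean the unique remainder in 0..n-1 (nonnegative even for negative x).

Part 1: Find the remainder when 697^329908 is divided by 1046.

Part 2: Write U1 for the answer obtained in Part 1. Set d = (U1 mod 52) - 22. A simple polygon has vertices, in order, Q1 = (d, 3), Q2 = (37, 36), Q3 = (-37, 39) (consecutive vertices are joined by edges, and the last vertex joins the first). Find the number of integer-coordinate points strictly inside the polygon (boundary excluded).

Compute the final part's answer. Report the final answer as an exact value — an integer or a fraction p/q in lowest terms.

Part 1: squarings mod 1046: 697^1=697, 697^2=465, 697^4=749, 697^8=345, 697^16=827, 697^32=891, 697^64=1013, 697^128=43, 697^256=803, 697^512=473, 697^1024=931, 697^2048=673, 697^4096=11, 697^8192=121, 697^16384=1043, 697^32768=9, 697^65536=81, 697^131072=285, 697^262144=683; 697^329908 = 697^4 * 697^16 * 697^32 * 697^128 * 697^2048 * 697^65536 * 697^262144 = 749 (mod 1046); answer 749
Part 2: U1 = 749; d = -1; cross terms: (-1*36 - 37*3)=-147, (37*39 - -37*36)=2775, (-37*3 - -1*39)=-72; twice the area = |2556| = 2556; area = 1278; boundary points = 1 + 1 + 36 = 38; strictly interior points = area - boundary/2 + 1 = 1260; answer 1260

1260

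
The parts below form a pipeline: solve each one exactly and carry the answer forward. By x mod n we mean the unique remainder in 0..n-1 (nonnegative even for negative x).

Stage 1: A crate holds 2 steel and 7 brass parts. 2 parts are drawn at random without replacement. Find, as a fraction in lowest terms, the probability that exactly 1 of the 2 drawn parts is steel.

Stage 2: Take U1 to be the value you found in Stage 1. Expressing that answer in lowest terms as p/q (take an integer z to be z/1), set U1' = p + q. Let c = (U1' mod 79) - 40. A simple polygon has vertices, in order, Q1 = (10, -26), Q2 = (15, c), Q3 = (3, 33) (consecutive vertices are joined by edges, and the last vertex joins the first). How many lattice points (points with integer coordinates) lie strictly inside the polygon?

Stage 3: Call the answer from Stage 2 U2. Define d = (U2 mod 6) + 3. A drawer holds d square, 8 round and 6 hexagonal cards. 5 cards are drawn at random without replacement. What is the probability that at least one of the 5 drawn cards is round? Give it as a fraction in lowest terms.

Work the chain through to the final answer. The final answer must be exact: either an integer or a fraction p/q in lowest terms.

Stage 1: total draws C(9,2) = 36; favorable C(2,1)*C(7,1) = 14; P = 7/18; answer 7/18
Stage 2: U1 = 7/18; threaded value p + q = 25; c = -15; cross terms: (10*-15 - 15*-26)=240, (15*33 - 3*-15)=540, (3*-26 - 10*33)=-408; twice the area = |372| = 372; area = 186; boundary points = 1 + 12 + 1 = 14; strictly interior points = area - boundary/2 + 1 = 180; answer 180
Stage 3: U2 = 180; d = 3; total draws C(17,5) = 6188; complement C(9,5) = 126; favorable 6188 - 126 = 6062; P = 433/442; answer 433/442

433/442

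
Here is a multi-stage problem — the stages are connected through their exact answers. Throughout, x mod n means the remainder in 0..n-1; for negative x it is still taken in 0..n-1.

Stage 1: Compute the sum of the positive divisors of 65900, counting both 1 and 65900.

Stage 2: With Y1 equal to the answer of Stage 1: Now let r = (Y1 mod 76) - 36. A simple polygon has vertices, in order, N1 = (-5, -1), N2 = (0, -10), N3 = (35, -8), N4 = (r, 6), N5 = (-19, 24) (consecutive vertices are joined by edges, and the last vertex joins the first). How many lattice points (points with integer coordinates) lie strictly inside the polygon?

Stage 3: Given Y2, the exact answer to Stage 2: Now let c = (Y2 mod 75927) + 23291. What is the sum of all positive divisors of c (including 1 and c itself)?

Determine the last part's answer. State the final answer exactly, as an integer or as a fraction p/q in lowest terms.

Stage 1: 65900 = 2^2 * 5^2 * 659; sigma = (1 + 2 + 4) * (1 + 5 + 25) * (1 + 659) = 7 * 31 * 660 = 143220; answer 143220
Stage 2: Y1 = 143220; r = 0; cross terms: (-5*-10 - 0*-1)=50, (0*-8 - 35*-10)=350, (35*6 - 0*-8)=210, (0*24 - -19*6)=114, (-19*-1 - -5*24)=139; twice the area = |863| = 863; area = 863/2; boundary points = 1 + 1 + 7 + 1 + 1 = 11; strictly interior points = area - boundary/2 + 1 = 427; answer 427
Stage 3: Y2 = 427; c = 23718; 23718 = 2 * 3 * 59 * 67; sigma = (1 + 2) * (1 + 3) * (1 + 59) * (1 + 67) = 3 * 4 * 60 * 68 = 48960; answer 48960

48960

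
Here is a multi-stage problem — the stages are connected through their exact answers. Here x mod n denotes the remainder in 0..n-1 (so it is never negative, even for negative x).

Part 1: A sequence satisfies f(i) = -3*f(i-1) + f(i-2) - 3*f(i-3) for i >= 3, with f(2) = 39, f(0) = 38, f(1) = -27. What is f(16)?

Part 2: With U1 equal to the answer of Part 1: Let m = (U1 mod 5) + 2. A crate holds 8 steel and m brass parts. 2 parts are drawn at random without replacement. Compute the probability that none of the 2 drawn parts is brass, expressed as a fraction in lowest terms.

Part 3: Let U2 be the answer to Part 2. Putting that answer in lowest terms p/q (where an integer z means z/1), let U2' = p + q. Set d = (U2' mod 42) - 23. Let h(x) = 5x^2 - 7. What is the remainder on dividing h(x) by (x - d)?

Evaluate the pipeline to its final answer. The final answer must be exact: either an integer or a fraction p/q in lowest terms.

Part 1: f(3) = -3*(39) + 1*(-27) - 3*(38) = -258; iterating: f(3)=-258, f(4)=894, f(5)=-3057, f(6)=10839, f(7)=-38256, f(8)=134778, f(9)=-475107, f(10)=1674867, f(11)=-5904042, f(12)=20812314, f(13)=-73365585, f(14)=258621195, f(15)=-911666112, f(16)=3213716286; answer 3213716286
Part 2: U1 = 3213716286; m = 3; total draws C(11,2) = 55; favorable C(8,2) = 28; P = 28/55; answer 28/55
Part 3: U2 = 28/55; threaded value p + q = 83; d = 18; remainder = value at the root: 5*(18)^2 - 7 = (1620) + (-7) = 1613; answer 1613

1613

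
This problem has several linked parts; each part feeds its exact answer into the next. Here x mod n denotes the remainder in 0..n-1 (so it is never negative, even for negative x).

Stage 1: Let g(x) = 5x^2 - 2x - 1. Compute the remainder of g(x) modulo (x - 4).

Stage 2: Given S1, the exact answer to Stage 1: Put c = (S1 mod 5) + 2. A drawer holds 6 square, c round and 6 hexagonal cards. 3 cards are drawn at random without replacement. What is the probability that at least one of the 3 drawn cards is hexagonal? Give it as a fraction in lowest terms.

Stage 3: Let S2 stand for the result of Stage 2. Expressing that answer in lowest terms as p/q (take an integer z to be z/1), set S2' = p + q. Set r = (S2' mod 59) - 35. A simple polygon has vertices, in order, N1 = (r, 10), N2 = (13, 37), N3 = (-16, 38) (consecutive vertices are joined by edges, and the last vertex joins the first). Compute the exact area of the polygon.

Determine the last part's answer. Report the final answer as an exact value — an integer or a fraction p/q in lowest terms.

Stage 1: remainder = value at the root: 5*(4)^2 - 2*(4)^1 - 1 = (80) + (-8) + (-1) = 71; answer 71
Stage 2: S1 = 71; c = 3; total draws C(15,3) = 455; complement C(9,3) = 84; favorable 455 - 84 = 371; P = 53/65; answer 53/65
Stage 3: S2 = 53/65; threaded value p + q = 118; r = -35; cross terms: (-35*37 - 13*10)=-1425, (13*38 - -16*37)=1086, (-16*10 - -35*38)=1170; twice the area = |831| = 831; area = 831/2; answer 831/2

831/2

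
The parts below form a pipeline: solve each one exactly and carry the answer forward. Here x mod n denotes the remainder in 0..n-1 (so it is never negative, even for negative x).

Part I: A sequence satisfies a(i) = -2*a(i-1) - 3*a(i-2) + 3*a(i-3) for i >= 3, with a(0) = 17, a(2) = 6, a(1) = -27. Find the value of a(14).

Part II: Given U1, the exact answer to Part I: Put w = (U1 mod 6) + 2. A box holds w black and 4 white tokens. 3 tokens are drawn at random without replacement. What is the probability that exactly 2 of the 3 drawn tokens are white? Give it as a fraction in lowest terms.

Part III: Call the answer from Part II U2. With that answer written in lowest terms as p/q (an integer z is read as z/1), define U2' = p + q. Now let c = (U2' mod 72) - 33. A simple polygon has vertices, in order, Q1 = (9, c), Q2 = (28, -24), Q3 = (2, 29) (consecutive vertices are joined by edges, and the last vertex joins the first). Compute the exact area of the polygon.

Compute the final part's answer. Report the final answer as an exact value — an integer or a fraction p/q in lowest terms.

Part I: a(3) = -2*(6) - 3*(-27) + 3*(17) = 120; iterating: a(3)=120, a(4)=-339, a(5)=336, a(6)=705, a(7)=-3435, a(8)=5763, a(9)=894, a(10)=-29382, a(11)=73371, a(12)=-55914, a(13)=-196431, a(14)=780717; answer 780717
Part II: U1 = 780717; w = 5; total draws C(9,3) = 84; favorable C(4,2)*C(5,1) = 30; P = 5/14; answer 5/14
Part III: U2 = 5/14; threaded value p + q = 19; c = -14; cross terms: (9*-24 - 28*-14)=176, (28*29 - 2*-24)=860, (2*-14 - 9*29)=-289; twice the area = |747| = 747; area = 747/2; answer 747/2

747/2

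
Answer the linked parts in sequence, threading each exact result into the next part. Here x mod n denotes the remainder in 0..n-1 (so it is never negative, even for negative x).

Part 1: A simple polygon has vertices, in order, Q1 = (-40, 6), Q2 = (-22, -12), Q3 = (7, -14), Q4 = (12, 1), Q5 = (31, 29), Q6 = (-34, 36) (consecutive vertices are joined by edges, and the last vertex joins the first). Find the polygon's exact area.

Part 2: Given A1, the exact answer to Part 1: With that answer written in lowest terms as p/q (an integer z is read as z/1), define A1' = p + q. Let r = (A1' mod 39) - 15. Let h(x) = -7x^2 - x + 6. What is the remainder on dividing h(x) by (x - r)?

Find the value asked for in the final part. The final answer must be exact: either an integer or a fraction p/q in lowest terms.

-1554

Part 1: cross terms: (-40*-12 - -22*6)=612, (-22*-14 - 7*-12)=392, (7*1 - 12*-14)=175, (12*29 - 31*1)=317, (31*36 - -34*29)=2102, (-34*6 - -40*36)=1236; twice the area = |4834| = 4834; area = 2417; answer 2417
Part 2: A1 = 2417; threaded value p + q = 2418; r = -15; remainder = value at the root: -7*(-15)^2 - 1*(-15)^1 + 6 = (-1575) + (15) + (6) = -1554; answer -1554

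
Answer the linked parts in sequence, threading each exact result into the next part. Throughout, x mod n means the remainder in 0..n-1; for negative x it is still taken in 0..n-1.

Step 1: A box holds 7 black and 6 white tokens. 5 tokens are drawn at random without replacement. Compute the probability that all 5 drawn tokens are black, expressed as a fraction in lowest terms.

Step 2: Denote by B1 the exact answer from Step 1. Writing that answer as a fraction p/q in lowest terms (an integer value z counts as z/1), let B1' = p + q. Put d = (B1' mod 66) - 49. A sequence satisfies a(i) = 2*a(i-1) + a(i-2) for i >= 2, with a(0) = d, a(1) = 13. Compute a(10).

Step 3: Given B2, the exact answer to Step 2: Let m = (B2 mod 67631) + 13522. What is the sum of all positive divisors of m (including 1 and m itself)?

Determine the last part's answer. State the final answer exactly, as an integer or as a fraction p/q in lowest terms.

48384

Step 1: total draws C(13,5) = 1287; favorable C(7,5) = 21; P = 7/429; answer 7/429
Step 2: B1 = 7/429; threaded value p + q = 436; d = -9; a(2) = 2*(13) + 1*(-9) = 17; iterating: a(2)=17, a(3)=47, a(4)=111, a(5)=269, a(6)=649, a(7)=1567, a(8)=3783, a(9)=9133, a(10)=22049; answer 22049
Step 3: B2 = 22049; m = 35571; 35571 = 3 * 71 * 167; sigma = (1 + 3) * (1 + 71) * (1 + 167) = 4 * 72 * 168 = 48384; answer 48384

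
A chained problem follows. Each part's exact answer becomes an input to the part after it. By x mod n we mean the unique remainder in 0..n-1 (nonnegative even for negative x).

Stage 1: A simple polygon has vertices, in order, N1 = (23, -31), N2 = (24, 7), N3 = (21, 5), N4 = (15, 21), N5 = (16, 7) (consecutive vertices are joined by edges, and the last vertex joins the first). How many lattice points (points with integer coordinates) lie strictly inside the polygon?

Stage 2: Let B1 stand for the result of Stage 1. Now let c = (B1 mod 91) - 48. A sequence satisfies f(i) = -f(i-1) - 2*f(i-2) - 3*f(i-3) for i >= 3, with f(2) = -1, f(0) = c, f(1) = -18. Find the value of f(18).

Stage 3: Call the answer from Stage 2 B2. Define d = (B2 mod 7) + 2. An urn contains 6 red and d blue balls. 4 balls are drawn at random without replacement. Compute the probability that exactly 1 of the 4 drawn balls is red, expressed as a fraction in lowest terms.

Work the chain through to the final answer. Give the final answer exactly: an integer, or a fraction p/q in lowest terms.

Stage 1: cross terms: (23*7 - 24*-31)=905, (24*5 - 21*7)=-27, (21*21 - 15*5)=366, (15*7 - 16*21)=-231, (16*-31 - 23*7)=-657; twice the area = |356| = 356; area = 178; boundary points = 1 + 1 + 2 + 1 + 1 = 6; strictly interior points = area - boundary/2 + 1 = 176; answer 176
Stage 2: B1 = 176; c = 37; f(3) = -1*(-1) - 2*(-18) - 3*(37) = -74; iterating: f(3)=-74, f(4)=130, f(5)=21, f(6)=-59, f(7)=-373, f(8)=428, f(9)=495, f(10)=-232, f(11)=-2042, f(12)=1021, f(13)=3759, f(14)=325, f(15)=-10906, f(16)=-1021, f(17)=21858, f(18)=12902; answer 12902
Stage 3: B2 = 12902; d = 3; total draws C(9,4) = 126; favorable C(6,1)*C(3,3) = 6; P = 1/21; answer 1/21

1/21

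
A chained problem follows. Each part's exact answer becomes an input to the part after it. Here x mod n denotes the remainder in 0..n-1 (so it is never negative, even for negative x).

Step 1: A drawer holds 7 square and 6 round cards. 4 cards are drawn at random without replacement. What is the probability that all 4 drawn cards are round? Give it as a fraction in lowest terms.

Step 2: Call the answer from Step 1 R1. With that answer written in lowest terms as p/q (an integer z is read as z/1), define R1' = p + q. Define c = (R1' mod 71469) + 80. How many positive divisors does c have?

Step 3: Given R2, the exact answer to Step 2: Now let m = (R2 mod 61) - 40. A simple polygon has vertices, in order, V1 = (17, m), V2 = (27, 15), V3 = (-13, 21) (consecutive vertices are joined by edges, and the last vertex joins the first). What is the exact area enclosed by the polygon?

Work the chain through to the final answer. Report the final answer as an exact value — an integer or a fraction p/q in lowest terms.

1050

Step 1: total draws C(13,4) = 715; favorable C(6,4) = 15; P = 3/143; answer 3/143
Step 2: R1 = 3/143; threaded value p + q = 146; c = 226; 226 = 2 * 113; number of divisors = (1+1) * (1+1) = 4; answer 4
Step 3: R2 = 4; m = -36; cross terms: (17*15 - 27*-36)=1227, (27*21 - -13*15)=762, (-13*-36 - 17*21)=111; twice the area = |2100| = 2100; area = 1050; answer 1050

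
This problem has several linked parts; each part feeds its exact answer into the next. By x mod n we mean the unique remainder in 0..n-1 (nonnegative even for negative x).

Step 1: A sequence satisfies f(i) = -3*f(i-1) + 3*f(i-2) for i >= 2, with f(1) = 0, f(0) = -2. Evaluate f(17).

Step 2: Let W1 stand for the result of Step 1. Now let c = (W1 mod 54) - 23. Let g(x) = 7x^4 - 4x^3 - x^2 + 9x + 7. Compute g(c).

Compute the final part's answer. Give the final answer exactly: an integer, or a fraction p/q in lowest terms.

Step 1: f(2) = -3*(0) + 3*(-2) = -6; iterating: f(2)=-6, f(3)=18, f(4)=-72, f(5)=270, f(6)=-1026, f(7)=3888, f(8)=-14742, f(9)=55890, f(10)=-211896, f(11)=803358, f(12)=-3045762, f(13)=11547360, f(14)=-43779366, f(15)=165980178, f(16)=-629278632, f(17)=2385776430; answer 2385776430
Step 2: W1 = 2385776430; c = -23; 7*(-23)^4 - 4*(-23)^3 - 1*(-23)^2 + 9*(-23)^1 + 7 = (1958887) + (48668) + (-529) + (-207) + (7) = 2006826; answer 2006826

2006826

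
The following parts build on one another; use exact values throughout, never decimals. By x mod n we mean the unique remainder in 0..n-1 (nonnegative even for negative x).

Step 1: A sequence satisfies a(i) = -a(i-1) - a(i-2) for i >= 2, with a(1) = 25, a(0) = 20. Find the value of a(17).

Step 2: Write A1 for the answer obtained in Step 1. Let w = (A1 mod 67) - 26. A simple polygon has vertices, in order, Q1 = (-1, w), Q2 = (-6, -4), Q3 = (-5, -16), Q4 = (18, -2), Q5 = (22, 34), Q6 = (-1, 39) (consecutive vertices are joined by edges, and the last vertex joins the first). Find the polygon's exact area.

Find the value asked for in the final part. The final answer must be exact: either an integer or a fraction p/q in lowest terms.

1945/2

Step 1: a(2) = -1*(25) - 1*(20) = -45; iterating: a(2)=-45, a(3)=20, a(4)=25, a(5)=-45, a(6)=20, a(7)=25, a(8)=-45, a(9)=20, a(10)=25, a(11)=-45, a(12)=20, a(13)=25, a(14)=-45, a(15)=20, a(16)=25, a(17)=-45; answer -45
Step 2: A1 = -45; w = -4; cross terms: (-1*-4 - -6*-4)=-20, (-6*-16 - -5*-4)=76, (-5*-2 - 18*-16)=298, (18*34 - 22*-2)=656, (22*39 - -1*34)=892, (-1*-4 - -1*39)=43; twice the area = |1945| = 1945; area = 1945/2; answer 1945/2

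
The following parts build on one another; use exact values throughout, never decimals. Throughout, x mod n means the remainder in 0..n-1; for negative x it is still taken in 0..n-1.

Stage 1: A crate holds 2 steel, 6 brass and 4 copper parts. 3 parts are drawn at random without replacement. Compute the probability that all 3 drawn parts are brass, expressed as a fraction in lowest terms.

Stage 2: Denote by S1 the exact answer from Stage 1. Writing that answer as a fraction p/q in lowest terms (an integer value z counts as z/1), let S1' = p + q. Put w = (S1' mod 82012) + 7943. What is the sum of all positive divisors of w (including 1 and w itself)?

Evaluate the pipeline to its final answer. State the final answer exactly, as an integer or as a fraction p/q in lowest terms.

10032

Stage 1: total draws C(12,3) = 220; favorable C(6,3) = 20; P = 1/11; answer 1/11
Stage 2: S1 = 1/11; threaded value p + q = 12; w = 7955; 7955 = 5 * 37 * 43; sigma = (1 + 5) * (1 + 37) * (1 + 43) = 6 * 38 * 44 = 10032; answer 10032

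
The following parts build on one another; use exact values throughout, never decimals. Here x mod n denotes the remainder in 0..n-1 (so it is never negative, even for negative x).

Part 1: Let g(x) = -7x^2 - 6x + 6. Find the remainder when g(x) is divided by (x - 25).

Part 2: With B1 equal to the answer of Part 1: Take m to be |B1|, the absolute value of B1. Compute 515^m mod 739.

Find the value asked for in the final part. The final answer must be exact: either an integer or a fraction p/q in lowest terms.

533

Part 1: remainder = value at the root: -7*(25)^2 - 6*(25)^1 + 6 = (-4375) + (-150) + (6) = -4519; answer -4519
Part 2: B1 = -4519; m = 4519; squarings mod 739: 515^1=515, 515^2=663, 515^4=603, 515^8=21, 515^16=441, 515^32=124, 515^64=596, 515^128=496, 515^256=668, 515^512=607, 515^1024=427, 515^2048=535, 515^4096=232; 515^4519 = 515^1 * 515^2 * 515^4 * 515^32 * 515^128 * 515^256 * 515^4096 = 533 (mod 739); answer 533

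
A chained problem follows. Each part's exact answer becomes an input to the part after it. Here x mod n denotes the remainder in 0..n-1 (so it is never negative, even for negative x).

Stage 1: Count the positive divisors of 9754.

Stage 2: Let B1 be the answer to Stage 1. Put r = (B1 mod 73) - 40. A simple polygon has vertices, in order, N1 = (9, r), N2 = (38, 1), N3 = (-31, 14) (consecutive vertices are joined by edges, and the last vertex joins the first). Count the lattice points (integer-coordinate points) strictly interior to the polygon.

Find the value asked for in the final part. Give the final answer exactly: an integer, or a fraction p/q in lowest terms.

1460

Stage 1: 9754 = 2 * 4877; number of divisors = (1+1) * (1+1) = 4; answer 4
Stage 2: B1 = 4; r = -36; cross terms: (9*1 - 38*-36)=1377, (38*14 - -31*1)=563, (-31*-36 - 9*14)=990; twice the area = |2930| = 2930; area = 1465; boundary points = 1 + 1 + 10 = 12; strictly interior points = area - boundary/2 + 1 = 1460; answer 1460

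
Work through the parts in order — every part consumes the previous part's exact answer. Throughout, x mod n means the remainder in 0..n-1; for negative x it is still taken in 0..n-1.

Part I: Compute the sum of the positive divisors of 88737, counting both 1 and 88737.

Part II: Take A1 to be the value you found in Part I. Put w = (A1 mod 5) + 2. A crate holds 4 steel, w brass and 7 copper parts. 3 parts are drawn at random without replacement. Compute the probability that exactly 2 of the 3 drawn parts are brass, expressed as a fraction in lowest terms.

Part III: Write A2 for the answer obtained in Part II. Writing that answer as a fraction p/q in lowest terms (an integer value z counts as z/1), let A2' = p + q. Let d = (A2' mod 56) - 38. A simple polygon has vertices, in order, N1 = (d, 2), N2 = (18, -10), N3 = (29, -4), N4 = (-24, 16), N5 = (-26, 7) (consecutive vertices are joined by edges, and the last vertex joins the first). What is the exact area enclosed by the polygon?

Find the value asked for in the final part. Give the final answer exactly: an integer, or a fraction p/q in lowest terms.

933/2

Part I: 88737 = 3 * 11 * 2689; sigma = (1 + 3) * (1 + 11) * (1 + 2689) = 4 * 12 * 2690 = 129120; answer 129120
Part II: A1 = 129120; w = 2; total draws C(13,3) = 286; favorable C(2,2)*C(11,1) = 11; P = 1/26; answer 1/26
Part III: A2 = 1/26; threaded value p + q = 27; d = -11; cross terms: (-11*-10 - 18*2)=74, (18*-4 - 29*-10)=218, (29*16 - -24*-4)=368, (-24*7 - -26*16)=248, (-26*2 - -11*7)=25; twice the area = |933| = 933; area = 933/2; answer 933/2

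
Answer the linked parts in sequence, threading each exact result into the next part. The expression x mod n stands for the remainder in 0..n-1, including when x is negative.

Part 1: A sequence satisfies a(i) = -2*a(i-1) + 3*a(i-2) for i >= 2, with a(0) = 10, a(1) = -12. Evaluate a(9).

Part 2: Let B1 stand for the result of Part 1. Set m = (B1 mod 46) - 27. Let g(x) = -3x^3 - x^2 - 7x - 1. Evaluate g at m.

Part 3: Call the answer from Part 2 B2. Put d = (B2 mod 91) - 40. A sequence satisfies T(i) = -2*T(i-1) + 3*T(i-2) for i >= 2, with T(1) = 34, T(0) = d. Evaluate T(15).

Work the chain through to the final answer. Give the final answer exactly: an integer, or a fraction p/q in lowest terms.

197297464

Part 1: a(2) = -2*(-12) + 3*(10) = 54; iterating: a(2)=54, a(3)=-144, a(4)=450, a(5)=-1332, a(6)=4014, a(7)=-12024, a(8)=36090, a(9)=-108252; answer -108252
Part 2: B1 = -108252; m = 5; -3*(5)^3 - 1*(5)^2 - 7*(5)^1 - 1 = (-375) + (-25) + (-35) + (-1) = -436; answer -436
Part 3: B2 = -436; d = -21; T(2) = -2*(34) + 3*(-21) = -131; iterating: T(2)=-131, T(3)=364, T(4)=-1121, T(5)=3334, T(6)=-10031, T(7)=30064, T(8)=-90221, T(9)=270634, T(10)=-811931, T(11)=2435764, T(12)=-7307321, T(13)=21921934, T(14)=-65765831, T(15)=197297464; answer 197297464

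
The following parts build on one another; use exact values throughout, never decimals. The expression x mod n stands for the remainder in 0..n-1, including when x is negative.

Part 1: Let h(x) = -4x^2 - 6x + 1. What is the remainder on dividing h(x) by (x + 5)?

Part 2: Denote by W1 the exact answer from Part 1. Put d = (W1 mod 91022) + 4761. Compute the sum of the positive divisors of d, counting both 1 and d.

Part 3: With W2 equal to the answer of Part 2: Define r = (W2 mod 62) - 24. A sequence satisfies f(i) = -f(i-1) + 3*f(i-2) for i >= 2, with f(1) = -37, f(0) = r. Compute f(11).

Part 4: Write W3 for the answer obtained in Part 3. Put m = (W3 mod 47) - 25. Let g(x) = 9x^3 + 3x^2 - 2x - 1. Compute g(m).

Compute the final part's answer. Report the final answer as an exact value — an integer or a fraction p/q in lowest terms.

Part 1: remainder = value at the root: -4*(-5)^2 - 6*(-5)^1 + 1 = (-100) + (30) + (1) = -69; answer -69
Part 2: W1 = -69; d = 95714; 95714 = 2 * 47857; sigma = (1 + 2) * (1 + 47857) = 3 * 47858 = 143574; answer 143574
Part 3: W2 = 143574; r = 20; f(2) = -1*(-37) + 3*(20) = 97; iterating: f(2)=97, f(3)=-208, f(4)=499, f(5)=-1123, f(6)=2620, f(7)=-5989, f(8)=13849, f(9)=-31816, f(10)=73363, f(11)=-168811; answer -168811
Part 4: W3 = -168811; m = -12; 9*(-12)^3 + 3*(-12)^2 - 2*(-12)^1 - 1 = (-15552) + (432) + (24) + (-1) = -15097; answer -15097

-15097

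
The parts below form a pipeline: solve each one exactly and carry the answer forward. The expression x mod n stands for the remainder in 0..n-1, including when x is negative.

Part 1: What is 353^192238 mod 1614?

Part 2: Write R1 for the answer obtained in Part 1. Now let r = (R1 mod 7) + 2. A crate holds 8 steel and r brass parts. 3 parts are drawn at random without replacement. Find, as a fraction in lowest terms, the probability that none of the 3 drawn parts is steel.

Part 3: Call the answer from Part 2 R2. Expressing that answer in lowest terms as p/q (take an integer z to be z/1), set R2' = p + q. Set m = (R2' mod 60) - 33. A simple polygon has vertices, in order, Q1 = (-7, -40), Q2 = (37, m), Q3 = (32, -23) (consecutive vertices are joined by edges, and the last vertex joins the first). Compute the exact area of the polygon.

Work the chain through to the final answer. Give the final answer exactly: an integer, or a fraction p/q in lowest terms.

617/2

Part 1: squarings mod 1614: 353^1=353, 353^2=331, 353^4=1423, 353^8=973, 353^16=925, 353^32=205, 353^64=61, 353^128=493, 353^256=949, 353^512=1603, 353^1024=121, 353^2048=115, 353^4096=313, 353^8192=1129, 353^16384=1195, 353^32768=1249, 353^65536=877, 353^131072=865; 353^192238 = 353^2 * 353^4 * 353^8 * 353^32 * 353^64 * 353^128 * 353^512 * 353^1024 * 353^2048 * 353^8192 * 353^16384 * 353^32768 * 353^131072 = 1081 (mod 1614); answer 1081
Part 2: R1 = 1081; r = 5; total draws C(13,3) = 286; favorable C(5,3) = 10; P = 5/143; answer 5/143
Part 3: R2 = 5/143; threaded value p + q = 148; m = -5; cross terms: (-7*-5 - 37*-40)=1515, (37*-23 - 32*-5)=-691, (32*-40 - -7*-23)=-1441; twice the area = |-617| = 617; area = 617/2; answer 617/2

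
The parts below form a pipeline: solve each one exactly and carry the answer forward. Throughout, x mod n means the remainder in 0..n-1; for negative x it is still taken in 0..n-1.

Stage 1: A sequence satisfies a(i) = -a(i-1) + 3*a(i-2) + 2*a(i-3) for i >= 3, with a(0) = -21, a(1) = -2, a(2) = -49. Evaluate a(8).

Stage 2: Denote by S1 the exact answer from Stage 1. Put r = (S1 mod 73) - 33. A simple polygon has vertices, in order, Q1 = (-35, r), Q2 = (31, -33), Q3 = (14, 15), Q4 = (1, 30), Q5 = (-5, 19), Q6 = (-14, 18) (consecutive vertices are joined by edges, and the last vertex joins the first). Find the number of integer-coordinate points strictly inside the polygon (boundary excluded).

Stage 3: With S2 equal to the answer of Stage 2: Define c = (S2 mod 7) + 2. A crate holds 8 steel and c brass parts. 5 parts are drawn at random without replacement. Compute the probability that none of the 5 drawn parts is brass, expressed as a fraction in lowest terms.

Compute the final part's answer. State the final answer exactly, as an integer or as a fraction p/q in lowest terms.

2/9

Stage 1: a(3) = -1*(-49) + 3*(-2) + 2*(-21) = 1; iterating: a(3)=1, a(4)=-152, a(5)=57, a(6)=-511, a(7)=378, a(8)=-1797; answer -1797
Stage 2: S1 = -1797; r = -5; cross terms: (-35*-33 - 31*-5)=1310, (31*15 - 14*-33)=927, (14*30 - 1*15)=405, (1*19 - -5*30)=169, (-5*18 - -14*19)=176, (-14*-5 - -35*18)=700; twice the area = |3687| = 3687; area = 3687/2; boundary points = 2 + 1 + 1 + 1 + 1 + 1 = 7; strictly interior points = area - boundary/2 + 1 = 1841; answer 1841
Stage 3: S2 = 1841; c = 2; total draws C(10,5) = 252; favorable C(8,5) = 56; P = 2/9; answer 2/9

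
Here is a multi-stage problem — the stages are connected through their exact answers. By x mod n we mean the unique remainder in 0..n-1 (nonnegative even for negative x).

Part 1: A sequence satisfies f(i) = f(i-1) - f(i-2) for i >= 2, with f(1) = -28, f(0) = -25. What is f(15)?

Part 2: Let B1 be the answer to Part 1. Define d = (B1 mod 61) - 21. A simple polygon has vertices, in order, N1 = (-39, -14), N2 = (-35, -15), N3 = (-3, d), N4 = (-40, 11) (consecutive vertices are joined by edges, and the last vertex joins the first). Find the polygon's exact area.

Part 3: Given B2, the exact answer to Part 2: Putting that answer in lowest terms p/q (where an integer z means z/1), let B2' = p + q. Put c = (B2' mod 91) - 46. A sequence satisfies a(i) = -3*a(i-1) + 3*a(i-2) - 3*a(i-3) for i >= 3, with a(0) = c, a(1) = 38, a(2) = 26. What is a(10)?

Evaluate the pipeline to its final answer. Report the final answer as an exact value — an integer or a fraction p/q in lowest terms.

-13014

Part 1: f(2) = 1*(-28) - 1*(-25) = -3; iterating: f(2)=-3, f(3)=25, f(4)=28, f(5)=3, f(6)=-25, f(7)=-28, f(8)=-3, f(9)=25, f(10)=28, f(11)=3, f(12)=-25, f(13)=-28, f(14)=-3, f(15)=25; answer 25
Part 2: B1 = 25; d = 4; cross terms: (-39*-15 - -35*-14)=95, (-35*4 - -3*-15)=-185, (-3*11 - -40*4)=127, (-40*-14 - -39*11)=989; twice the area = |1026| = 1026; area = 513; answer 513
Part 3: B2 = 513; threaded value p + q = 514; c = 13; a(3) = -3*(26) + 3*(38) - 3*(13) = -3; iterating: a(3)=-3, a(4)=-27, a(5)=-6, a(6)=-54, a(7)=225, a(8)=-819, a(9)=3294, a(10)=-13014; answer -13014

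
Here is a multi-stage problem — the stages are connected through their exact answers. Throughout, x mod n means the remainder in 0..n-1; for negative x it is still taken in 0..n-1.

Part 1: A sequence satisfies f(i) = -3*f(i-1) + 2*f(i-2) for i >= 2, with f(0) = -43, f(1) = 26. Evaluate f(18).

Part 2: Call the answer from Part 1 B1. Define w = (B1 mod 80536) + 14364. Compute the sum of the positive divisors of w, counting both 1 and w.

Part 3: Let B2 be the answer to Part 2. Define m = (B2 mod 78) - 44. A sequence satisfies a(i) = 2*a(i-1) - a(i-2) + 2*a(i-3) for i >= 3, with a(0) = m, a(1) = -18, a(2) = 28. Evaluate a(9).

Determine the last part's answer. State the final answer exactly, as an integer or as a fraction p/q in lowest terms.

Part 1: f(2) = -3*(26) + 2*(-43) = -164; iterating: f(2)=-164, f(3)=544, f(4)=-1960, f(5)=6968, f(6)=-24824, f(7)=88408, f(8)=-314872, f(9)=1121432, f(10)=-3994040, f(11)=14224984, f(12)=-50663032, f(13)=180439064, f(14)=-642643256, f(15)=2288807896, f(16)=-8151710200, f(17)=29032746392, f(18)=-103401659576; answer -103401659576
Part 2: B1 = -103401659576; w = 55372; 55372 = 2^2 * 109 * 127; sigma = (1 + 2 + 4) * (1 + 109) * (1 + 127) = 7 * 110 * 128 = 98560; answer 98560
Part 3: B2 = 98560; m = 2; a(3) = 2*(28) - 1*(-18) + 2*(2) = 78; iterating: a(3)=78, a(4)=92, a(5)=162, a(6)=388, a(7)=798, a(8)=1532, a(9)=3042; answer 3042

3042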